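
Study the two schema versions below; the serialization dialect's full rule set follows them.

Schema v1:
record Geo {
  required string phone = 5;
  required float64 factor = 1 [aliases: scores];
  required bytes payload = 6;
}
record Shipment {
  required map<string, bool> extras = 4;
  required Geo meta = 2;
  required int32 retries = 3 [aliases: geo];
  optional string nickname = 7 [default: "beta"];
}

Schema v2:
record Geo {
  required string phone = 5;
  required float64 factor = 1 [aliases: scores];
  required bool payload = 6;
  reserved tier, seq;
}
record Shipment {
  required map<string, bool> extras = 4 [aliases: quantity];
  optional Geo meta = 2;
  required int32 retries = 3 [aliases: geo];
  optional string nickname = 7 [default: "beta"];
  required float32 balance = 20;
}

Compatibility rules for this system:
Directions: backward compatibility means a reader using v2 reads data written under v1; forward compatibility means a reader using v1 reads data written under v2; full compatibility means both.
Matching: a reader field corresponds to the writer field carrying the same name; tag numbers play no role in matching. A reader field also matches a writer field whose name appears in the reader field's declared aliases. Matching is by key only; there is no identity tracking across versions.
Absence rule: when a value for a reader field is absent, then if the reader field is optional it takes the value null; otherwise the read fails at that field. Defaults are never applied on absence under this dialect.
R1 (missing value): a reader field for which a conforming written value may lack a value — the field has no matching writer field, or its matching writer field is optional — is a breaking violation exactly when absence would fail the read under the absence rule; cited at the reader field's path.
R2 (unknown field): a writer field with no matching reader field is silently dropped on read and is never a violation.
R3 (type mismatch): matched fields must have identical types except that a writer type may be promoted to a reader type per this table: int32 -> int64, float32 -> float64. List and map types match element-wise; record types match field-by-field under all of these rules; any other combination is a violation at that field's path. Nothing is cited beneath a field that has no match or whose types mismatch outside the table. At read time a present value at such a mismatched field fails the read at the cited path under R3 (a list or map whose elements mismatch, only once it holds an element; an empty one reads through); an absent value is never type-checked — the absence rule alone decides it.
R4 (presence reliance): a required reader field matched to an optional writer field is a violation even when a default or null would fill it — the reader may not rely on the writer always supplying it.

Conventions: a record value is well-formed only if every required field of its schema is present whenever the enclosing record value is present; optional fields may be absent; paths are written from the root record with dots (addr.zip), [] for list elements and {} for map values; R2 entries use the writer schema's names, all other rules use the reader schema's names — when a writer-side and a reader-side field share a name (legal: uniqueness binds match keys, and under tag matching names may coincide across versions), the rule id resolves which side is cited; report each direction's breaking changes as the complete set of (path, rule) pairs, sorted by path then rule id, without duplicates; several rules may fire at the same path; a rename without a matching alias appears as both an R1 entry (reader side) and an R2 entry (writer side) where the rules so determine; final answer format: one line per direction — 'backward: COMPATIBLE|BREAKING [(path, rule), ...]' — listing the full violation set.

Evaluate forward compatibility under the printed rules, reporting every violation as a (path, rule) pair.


arrows below run writer -> reader for Shipment
forward pass over Shipment, reader schema v1, writer schema v2:
  writer required, map<string, bool> -> map<string, bool>: reader extras maps from writer extras
  writer optional, Geo -> Geo: reader meta maps from writer meta
  writer required, int32 -> int32: reader retries maps from writer retries
  writer optional, string -> string: reader nickname maps from writer nickname
  leftover writer field: balance
  writer required, string -> string: reader meta.phone maps from writer meta.phone
  writer required, float64 -> float64: reader meta.factor maps from writer meta.factor
  writer required, bool -> bytes: reader meta.payload maps from writer meta.payload
  violation R1 at meta
  violation R4 at meta
  violation R3 at meta.payload
  => forward verdict for Shipment: BREAKING, 3 violation(s)
the other Shipment changes do not affect what is asked:
  added field balance to record Shipment: required float32, tag 20 (in v2 it sits last) -> fires only in the backward direction of Shipment, which is not asked here

forward: BREAKING [(meta, R1), (meta, R4), (meta.payload, R3)]


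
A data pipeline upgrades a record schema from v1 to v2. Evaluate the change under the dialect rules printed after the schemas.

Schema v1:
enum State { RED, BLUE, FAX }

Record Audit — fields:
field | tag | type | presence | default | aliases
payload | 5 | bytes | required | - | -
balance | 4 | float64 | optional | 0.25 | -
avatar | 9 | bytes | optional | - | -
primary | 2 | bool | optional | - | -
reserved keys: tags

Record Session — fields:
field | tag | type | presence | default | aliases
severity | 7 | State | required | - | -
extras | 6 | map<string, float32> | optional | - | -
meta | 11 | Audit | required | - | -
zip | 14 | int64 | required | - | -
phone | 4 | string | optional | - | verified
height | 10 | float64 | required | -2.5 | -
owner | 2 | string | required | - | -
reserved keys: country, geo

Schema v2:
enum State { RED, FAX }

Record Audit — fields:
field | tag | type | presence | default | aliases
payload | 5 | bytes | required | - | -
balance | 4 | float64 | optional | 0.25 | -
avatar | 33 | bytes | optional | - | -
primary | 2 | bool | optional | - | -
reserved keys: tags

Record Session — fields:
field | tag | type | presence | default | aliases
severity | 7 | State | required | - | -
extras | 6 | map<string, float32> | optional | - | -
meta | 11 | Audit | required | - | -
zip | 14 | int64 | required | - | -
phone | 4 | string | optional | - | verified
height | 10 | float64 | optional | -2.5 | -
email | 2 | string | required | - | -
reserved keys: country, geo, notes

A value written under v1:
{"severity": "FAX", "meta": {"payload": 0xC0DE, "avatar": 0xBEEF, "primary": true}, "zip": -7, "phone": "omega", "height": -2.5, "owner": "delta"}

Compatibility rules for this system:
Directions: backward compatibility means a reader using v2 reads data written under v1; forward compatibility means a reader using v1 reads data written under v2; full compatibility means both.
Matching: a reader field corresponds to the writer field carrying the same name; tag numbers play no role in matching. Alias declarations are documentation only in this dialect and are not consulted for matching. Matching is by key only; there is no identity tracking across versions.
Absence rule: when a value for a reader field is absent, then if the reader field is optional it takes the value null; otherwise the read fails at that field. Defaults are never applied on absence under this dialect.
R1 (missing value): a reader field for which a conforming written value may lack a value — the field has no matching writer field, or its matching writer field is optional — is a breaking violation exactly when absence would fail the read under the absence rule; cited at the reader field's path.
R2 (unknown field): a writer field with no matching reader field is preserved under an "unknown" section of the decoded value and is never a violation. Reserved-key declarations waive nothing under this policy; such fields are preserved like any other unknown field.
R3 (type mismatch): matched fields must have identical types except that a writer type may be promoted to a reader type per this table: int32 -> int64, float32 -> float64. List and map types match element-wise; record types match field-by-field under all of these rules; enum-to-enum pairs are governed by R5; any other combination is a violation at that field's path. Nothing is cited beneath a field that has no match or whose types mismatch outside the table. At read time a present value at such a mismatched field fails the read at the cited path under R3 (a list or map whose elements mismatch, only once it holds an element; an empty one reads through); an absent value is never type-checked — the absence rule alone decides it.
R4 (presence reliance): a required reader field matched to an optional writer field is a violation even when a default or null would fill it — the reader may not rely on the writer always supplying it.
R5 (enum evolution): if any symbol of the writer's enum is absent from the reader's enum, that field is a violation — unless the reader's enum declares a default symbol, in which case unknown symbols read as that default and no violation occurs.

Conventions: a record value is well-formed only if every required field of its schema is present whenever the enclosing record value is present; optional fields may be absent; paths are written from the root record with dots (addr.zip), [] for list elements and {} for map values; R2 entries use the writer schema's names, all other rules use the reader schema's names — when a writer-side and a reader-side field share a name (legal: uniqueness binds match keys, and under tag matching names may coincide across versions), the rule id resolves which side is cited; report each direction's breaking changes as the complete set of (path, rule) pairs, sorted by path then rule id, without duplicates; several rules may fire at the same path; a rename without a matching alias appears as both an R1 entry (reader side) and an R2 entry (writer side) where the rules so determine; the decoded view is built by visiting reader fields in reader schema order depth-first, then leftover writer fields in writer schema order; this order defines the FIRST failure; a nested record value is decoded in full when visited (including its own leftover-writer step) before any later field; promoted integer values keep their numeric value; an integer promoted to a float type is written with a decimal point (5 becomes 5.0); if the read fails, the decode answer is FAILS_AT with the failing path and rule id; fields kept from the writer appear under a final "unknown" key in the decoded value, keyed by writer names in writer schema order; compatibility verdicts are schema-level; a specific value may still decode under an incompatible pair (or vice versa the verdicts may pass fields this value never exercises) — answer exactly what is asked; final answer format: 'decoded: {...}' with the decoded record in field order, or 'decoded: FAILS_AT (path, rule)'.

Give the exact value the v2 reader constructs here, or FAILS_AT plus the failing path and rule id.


the writer's type comes first in each Session pair
decoding the Session value with the v2 reader:
  severity := "FAX"
  extras := null (missing; optional => null)
  meta.payload := 0xC0DE
  meta.balance := null (missing; optional => null)
  meta.avatar := 0xBEEF
  meta.primary := true
  zip := -7
  phone := "omega"
  height := -2.5
  read fails at email under R1 (no fill)
  => FAILS_AT (email, R1)
ruling out the remaining Session differences:
  field height in record Session: required changed to optional -> a verdict-level change on Session — the shown value reads the same
  enum State (field severity in record Session): symbol BLUE removed -> a verdict-level change on Session — the shown value reads the same
  field avatar in record Audit: tag 9 changed to 33 -> inert under this dialect — no rule fires on Session and the result does not move

decoded: FAILS_AT (email, R1)


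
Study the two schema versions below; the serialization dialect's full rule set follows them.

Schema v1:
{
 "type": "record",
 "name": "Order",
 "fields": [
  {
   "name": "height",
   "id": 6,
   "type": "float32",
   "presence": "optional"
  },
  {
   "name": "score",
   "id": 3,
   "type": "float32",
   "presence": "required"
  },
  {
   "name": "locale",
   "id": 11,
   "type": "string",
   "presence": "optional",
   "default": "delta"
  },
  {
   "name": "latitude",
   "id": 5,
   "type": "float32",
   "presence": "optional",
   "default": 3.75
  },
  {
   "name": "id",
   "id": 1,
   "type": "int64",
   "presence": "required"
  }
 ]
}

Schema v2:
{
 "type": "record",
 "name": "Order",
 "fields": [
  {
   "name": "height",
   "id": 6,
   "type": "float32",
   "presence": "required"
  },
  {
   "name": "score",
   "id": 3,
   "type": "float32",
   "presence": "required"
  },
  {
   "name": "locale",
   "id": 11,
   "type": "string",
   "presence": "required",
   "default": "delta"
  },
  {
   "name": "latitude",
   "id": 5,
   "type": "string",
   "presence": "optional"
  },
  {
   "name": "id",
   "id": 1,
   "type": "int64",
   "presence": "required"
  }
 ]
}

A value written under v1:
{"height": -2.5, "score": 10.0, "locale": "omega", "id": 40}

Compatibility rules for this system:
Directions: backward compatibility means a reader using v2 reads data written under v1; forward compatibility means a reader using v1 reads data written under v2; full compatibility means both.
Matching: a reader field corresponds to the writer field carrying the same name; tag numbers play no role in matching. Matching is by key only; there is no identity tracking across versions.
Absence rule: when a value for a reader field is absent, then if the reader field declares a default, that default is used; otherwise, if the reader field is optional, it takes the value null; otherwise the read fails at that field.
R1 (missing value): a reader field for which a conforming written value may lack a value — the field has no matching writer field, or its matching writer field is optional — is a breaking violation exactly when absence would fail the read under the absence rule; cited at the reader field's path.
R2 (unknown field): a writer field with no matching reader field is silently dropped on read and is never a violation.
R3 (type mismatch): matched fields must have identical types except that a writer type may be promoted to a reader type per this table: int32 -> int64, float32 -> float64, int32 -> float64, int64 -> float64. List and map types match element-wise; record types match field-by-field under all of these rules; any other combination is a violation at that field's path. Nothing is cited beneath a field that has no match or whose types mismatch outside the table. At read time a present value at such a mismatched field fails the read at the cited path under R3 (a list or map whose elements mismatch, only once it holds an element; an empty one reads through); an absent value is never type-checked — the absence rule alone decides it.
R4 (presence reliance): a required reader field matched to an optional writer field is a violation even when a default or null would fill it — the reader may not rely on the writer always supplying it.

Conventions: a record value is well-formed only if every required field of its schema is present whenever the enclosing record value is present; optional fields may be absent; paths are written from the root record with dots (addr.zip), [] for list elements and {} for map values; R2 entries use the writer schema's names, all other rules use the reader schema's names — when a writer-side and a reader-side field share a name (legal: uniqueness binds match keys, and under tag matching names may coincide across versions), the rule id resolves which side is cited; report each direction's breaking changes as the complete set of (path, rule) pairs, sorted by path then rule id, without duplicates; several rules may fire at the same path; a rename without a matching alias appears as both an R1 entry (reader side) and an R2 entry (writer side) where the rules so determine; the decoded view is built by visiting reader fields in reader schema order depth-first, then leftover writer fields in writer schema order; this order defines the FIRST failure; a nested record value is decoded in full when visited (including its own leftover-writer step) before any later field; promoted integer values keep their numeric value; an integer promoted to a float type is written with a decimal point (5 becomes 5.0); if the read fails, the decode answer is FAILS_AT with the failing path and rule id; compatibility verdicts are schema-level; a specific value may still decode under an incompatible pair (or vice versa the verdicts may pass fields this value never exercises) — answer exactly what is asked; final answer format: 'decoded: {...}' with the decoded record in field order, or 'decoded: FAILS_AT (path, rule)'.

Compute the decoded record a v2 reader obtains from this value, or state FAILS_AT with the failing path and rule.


each type pair in Order: writer, then reader
decode walk for Order under reader schema v2:
  height := -2.5
  score := 10.0
  locale := "omega"
  latitude := null (not supplied -> null)
  id := 40
  => decoded: {"height": -2.5, "score": 10.0, "locale": "omega", "latitude": null, "id": 40}
the rest of the Order diff is inert for this question:
  field height in record Order: optional changed to required -> changes Order's schema-level verdicts only — the decode of this value is the same
  field locale in record Order: optional changed to required -> changes Order's schema-level verdicts only — the decode of this value is the same

decoded: {"height": -2.5, "score": 10.0, "locale": "omega", "latitude": null, "id": 40}


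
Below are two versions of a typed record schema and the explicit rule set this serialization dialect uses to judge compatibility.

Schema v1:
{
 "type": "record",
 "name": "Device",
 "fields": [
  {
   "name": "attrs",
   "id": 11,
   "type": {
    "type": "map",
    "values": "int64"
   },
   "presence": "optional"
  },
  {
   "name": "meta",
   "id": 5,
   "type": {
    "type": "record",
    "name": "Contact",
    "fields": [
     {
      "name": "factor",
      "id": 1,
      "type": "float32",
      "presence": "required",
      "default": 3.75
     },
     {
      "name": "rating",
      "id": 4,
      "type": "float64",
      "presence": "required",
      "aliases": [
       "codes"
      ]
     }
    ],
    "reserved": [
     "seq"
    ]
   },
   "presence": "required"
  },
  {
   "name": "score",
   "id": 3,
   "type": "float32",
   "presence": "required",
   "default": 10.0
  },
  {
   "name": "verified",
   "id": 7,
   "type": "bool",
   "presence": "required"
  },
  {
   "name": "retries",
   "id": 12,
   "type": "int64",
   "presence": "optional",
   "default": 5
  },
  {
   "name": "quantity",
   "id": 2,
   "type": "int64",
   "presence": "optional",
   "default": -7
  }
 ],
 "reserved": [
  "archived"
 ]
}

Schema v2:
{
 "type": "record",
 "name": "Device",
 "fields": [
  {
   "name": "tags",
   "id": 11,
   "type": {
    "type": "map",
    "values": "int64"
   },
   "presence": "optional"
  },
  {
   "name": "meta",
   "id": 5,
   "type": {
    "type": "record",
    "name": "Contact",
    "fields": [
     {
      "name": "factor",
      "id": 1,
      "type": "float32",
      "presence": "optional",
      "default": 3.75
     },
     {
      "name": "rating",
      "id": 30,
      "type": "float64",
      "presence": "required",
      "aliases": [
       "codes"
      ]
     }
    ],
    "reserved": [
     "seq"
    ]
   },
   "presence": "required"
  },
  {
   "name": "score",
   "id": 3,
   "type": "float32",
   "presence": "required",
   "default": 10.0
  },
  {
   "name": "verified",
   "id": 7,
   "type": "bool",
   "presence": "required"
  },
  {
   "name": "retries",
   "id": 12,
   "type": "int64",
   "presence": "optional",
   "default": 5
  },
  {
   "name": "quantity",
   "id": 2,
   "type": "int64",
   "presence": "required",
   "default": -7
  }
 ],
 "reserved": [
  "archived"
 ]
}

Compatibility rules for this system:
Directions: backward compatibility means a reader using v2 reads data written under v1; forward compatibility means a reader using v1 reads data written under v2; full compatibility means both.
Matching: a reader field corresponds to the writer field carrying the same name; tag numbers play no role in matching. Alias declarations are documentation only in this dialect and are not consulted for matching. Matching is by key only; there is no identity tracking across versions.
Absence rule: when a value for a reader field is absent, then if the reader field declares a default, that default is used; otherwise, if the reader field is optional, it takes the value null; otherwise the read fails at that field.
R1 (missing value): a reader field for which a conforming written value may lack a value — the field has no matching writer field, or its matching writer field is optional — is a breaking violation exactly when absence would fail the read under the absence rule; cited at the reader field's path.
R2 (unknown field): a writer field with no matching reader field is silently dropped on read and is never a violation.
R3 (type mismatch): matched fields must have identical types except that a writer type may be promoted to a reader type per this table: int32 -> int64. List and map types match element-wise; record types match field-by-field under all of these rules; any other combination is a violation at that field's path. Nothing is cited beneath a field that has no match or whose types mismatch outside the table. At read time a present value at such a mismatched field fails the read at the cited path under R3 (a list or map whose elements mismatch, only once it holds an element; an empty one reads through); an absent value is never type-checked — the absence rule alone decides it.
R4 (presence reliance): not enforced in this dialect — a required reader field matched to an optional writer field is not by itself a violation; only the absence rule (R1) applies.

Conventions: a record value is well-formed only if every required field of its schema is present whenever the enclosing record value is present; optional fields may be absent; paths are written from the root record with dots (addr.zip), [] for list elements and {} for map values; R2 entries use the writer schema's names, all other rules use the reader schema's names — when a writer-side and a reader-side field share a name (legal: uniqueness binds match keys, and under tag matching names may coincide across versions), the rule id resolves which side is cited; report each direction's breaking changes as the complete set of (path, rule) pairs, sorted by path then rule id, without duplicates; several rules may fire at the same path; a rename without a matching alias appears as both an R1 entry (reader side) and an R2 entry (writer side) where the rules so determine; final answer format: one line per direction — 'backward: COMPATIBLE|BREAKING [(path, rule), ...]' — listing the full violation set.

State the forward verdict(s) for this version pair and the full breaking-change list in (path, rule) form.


forward: COMPATIBLE []

the writer's type comes first in each Device pair
forward analysis of Device with v1 as reader and v2 as writer:
  attrs has no writer counterpart
  meta: Contact -> Contact, writer required; from meta
  score: float32 -> float32, writer required; from score
  verified: bool -> bool, writer required; from verified
  retries: int64 -> int64, writer optional; from retries
  quantity: int64 -> int64, writer required; from quantity
  leftover writer field: tags
  meta.factor: float32 -> float32, writer optional; from meta.factor
  meta.rating: float64 -> float64, writer required; from meta.rating
  => no violations; forward on Device: COMPATIBLE
the rest of the Device diff is inert for this question:
  field factor in record Contact: required changed to optional -> triggers nothing under Device's printed rules — same verdict
  field rating in record Contact: tag 4 changed to 30 -> triggers nothing under Device's printed rules — same verdict
  field quantity in record Device: optional changed to required -> triggers nothing under Device's printed rules — same verdict
  renamed field attrs to tags in record Device -> triggers nothing under Device's printed rules — same verdict


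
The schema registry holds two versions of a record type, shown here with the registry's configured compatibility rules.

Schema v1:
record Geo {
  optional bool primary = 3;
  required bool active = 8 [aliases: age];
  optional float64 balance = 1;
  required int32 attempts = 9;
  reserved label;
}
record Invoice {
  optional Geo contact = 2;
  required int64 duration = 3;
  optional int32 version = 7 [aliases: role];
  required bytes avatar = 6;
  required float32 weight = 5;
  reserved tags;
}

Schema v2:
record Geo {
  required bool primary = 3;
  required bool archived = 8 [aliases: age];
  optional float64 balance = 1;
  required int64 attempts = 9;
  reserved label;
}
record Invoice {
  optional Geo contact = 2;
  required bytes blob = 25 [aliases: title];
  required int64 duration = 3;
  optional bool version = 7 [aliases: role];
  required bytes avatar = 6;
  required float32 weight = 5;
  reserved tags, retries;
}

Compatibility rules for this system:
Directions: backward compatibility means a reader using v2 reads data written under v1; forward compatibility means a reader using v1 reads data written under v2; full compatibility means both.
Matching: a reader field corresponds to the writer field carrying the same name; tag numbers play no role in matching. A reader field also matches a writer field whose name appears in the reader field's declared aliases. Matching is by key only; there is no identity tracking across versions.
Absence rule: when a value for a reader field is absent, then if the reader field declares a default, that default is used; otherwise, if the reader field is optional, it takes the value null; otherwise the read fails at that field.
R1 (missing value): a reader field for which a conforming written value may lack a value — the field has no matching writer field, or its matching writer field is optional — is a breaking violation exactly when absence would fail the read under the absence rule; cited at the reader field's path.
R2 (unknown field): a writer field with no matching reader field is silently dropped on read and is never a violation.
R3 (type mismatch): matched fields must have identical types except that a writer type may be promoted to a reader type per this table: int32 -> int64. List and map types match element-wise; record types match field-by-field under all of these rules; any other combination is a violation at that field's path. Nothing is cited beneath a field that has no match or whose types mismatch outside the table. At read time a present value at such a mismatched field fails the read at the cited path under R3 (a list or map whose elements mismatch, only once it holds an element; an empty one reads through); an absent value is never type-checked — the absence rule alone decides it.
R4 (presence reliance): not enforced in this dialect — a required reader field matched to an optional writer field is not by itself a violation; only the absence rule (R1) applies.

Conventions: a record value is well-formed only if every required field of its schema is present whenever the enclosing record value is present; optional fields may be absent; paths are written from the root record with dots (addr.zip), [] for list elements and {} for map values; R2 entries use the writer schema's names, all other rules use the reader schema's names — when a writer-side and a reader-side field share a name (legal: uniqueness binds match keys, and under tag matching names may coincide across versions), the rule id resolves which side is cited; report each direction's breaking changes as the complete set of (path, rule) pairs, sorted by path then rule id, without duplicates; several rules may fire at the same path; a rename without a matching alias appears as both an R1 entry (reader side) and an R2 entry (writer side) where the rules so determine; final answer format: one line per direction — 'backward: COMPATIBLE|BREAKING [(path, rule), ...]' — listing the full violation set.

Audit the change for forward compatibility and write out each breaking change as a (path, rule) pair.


arrows below run writer -> reader for Invoice
forward analysis of Invoice with v1 as reader and v2 as writer:
  contact: Geo -> Geo, writer optional; from contact
  duration: int64 -> int64, writer required; from duration
  version: bool -> int32, writer optional; from version
  avatar: bytes -> bytes, writer required; from avatar
  weight: float32 -> float32, writer required; from weight
  leftover writer field: blob
  contact.primary: bool -> bool, writer required; from contact.primary
  no writer field matches reader contact.active
  contact.balance: float64 -> float64, writer optional; from contact.balance
  contact.attempts: int64 -> int32, writer required; from contact.attempts
  leftover writer field: contact.archived
  rule R1 violated at contact.active
  rule R3 violated at contact.attempts
  rule R3 violated at version
  => 3 violation(s): forward is BREAKING for Invoice
ruling out the remaining Invoice differences:
  added field blob to record Invoice: required bytes, tag 25 (in v2 it sits immediately before duration) -> matters only for Invoice's backward compatibility — outside the asked direction
  field primary in record Geo: optional changed to required -> matters only for Invoice's backward compatibility — outside the asked direction

forward: BREAKING [(contact.active, R1), (contact.attempts, R3), (version, R3)]


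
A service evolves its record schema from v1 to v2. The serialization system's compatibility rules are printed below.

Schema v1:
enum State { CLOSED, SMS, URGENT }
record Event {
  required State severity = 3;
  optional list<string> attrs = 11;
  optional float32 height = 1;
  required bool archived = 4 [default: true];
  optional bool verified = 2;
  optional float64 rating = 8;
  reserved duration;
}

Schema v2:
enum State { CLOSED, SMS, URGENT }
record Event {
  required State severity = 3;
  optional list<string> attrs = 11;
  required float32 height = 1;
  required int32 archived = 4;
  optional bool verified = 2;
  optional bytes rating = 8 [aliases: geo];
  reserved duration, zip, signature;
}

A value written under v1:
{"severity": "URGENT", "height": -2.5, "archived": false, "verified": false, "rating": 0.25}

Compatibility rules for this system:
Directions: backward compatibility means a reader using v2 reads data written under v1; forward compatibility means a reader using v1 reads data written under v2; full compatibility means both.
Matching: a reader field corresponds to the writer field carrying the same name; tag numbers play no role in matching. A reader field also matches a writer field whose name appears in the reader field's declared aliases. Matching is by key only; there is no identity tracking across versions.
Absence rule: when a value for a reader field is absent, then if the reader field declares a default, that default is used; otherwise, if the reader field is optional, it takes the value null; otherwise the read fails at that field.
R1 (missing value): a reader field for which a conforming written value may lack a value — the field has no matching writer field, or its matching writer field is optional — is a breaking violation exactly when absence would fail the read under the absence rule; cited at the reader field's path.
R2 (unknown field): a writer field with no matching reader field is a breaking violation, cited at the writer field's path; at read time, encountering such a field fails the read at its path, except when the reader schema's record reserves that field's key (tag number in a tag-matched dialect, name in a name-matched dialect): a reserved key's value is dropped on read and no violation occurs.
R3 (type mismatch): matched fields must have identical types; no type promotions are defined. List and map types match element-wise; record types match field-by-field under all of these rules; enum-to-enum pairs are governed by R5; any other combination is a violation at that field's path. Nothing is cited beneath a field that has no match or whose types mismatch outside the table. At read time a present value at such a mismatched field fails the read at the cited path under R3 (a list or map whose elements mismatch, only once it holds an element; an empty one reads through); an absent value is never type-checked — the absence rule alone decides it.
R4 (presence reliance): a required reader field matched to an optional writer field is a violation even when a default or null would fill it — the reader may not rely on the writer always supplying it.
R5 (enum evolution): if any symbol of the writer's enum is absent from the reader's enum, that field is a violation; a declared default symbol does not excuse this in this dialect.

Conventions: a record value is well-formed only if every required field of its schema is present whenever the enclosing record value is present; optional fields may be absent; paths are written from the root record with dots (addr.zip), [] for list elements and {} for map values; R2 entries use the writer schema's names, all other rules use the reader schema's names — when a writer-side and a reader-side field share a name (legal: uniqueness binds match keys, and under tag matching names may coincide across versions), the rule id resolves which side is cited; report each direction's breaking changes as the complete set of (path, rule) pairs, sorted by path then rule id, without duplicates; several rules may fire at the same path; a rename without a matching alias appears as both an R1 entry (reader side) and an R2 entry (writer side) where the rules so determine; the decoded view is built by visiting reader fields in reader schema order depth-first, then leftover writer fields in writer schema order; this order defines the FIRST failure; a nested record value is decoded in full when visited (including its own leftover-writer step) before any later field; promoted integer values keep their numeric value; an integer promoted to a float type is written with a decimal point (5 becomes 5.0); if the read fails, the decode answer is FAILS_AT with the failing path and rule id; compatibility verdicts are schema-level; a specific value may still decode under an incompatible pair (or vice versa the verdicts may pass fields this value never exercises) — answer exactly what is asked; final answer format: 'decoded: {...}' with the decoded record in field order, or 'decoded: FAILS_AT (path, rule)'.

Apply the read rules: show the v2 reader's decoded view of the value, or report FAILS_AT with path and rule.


the writer's type comes first in each Event pair
decoding the Event value with the v2 reader:
  severity := "URGENT"
  attrs := null (absent, optional -> null)
  height := -2.5
  read fails at archived under R3
  => FAILS_AT (archived, R3)
remaining Event differences; none change what is asked:
  field rating in record Event: type float64 changed to bytes -> a verdict-level change on Event — the shown value reads the same
  field height in record Event: optional changed to required -> a verdict-level change on Event — the shown value reads the same

decoded: FAILS_AT (archived, R3)


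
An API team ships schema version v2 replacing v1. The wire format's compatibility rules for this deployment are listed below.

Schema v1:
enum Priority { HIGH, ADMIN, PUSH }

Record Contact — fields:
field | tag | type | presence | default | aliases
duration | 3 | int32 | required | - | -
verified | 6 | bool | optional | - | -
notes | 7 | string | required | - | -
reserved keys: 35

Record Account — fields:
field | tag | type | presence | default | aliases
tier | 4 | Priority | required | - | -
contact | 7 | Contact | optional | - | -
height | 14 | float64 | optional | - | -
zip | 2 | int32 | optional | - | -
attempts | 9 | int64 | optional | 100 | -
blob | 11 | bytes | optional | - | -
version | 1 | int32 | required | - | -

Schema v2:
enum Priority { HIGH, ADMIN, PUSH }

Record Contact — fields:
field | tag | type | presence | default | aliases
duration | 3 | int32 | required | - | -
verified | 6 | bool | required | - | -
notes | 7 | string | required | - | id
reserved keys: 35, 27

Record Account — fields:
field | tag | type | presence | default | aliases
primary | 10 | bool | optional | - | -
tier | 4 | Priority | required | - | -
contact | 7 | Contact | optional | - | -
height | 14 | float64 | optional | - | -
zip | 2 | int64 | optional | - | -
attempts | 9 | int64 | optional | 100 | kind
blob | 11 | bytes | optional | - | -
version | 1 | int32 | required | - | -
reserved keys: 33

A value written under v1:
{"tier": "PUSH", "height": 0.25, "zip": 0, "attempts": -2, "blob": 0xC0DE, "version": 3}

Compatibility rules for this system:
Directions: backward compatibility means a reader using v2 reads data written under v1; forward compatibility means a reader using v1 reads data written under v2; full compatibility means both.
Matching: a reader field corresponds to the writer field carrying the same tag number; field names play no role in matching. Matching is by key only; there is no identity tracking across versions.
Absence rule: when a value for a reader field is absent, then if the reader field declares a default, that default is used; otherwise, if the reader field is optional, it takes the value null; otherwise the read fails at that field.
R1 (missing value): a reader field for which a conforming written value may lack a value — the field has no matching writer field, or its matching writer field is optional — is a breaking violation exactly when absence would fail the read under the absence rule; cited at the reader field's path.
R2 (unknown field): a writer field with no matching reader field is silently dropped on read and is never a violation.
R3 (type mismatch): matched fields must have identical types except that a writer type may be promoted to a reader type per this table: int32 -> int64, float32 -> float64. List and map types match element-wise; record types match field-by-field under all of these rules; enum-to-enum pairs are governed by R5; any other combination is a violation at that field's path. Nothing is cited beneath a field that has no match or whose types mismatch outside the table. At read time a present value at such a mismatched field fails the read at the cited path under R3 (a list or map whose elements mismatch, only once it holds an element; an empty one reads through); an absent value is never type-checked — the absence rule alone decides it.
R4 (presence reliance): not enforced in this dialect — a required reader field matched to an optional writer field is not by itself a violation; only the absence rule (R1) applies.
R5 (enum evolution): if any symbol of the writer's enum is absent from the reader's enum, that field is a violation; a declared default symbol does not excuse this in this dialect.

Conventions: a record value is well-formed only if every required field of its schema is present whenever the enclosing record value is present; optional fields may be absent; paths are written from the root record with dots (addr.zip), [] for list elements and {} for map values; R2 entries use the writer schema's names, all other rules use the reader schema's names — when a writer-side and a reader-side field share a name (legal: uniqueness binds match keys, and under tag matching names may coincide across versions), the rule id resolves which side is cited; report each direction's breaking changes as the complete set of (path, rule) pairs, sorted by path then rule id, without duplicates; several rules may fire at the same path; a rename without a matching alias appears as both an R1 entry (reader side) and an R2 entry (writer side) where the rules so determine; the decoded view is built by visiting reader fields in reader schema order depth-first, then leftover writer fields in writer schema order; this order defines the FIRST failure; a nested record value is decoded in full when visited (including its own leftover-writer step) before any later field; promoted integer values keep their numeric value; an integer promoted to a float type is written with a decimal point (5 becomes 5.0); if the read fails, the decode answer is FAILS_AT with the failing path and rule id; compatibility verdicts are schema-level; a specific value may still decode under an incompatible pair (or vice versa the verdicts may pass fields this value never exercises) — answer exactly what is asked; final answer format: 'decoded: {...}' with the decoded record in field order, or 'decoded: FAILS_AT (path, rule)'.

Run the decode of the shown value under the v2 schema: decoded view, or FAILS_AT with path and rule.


decoded: {"primary": null, "tier": "PUSH", "contact": null, "height": 0.25, "zip": 0, "attempts": -2, "blob": 0xC0DE, "version": 3}

each type pair in Account: writer, then reader
decoding the Account value with the v2 reader:
  primary := null (absent, optional -> null)
  tier := "PUSH"
  contact := null (absent, optional -> null)
  height := 0.25
  zip := 0 (int32 -> int64)
  attempts := -2
  blob := 0xC0DE
  version := 3
  => decoded: {"primary": null, "tier": "PUSH", "contact": null, "height": 0.25, "zip": 0, "attempts": -2, "blob": 0xC0DE, "version": 3}
ruling out the remaining Account differences:
  field zip in record Account: type int32 changed to int64 -> shifts the Account verdicts, not this decode
  field verified in record Contact: optional changed to required -> shifts the Account verdicts, not this decode
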